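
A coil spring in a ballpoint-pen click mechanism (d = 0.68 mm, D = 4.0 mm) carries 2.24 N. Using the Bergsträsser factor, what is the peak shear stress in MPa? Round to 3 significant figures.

90.2 MPa

Spring index C = D/d = 4.0/0.68 = 5.8824
K_B = (4C+2)/(4C−3) = 25.529/20.529 = 1.2436
τ₀ = 8FD/(πd³) = 8·2.24·4.0/(π·0.68³) = 71.68/0.98782 = 72.564 MPa
τ_max = K·τ₀ = 1.2436 × 72.564 = 90.237 MPa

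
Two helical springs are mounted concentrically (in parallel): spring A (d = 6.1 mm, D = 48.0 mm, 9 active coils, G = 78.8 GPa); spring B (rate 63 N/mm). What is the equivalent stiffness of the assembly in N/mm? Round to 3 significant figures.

76.7 N/mm

k_A = Gd⁴/(8D³N_a) = (78.8×10³)(6.1⁴)/(8·48.0³·9) = 13.702 N/mm
Parallel: k_eq = 13.702 + 63 = 76.702 N/mm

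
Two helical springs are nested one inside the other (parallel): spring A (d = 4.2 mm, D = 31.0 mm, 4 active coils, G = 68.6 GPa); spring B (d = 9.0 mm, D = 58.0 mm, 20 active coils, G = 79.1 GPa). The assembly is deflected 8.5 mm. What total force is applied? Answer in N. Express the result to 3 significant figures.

k_A = Gd⁴/(8D³N_a) = (68.6×10³)(4.2⁴)/(8·31.0³·4) = 22.392 N/mm
k_B = Gd⁴/(8D³N_a) = (79.1×10³)(9.0⁴)/(8·58.0³·20) = 16.624 N/mm
Parallel: k_eq = 22.392 + 16.624 = 39.016 N/mm
F = k_eq·δ = 39.016·8.5 = 331.64 N

332 N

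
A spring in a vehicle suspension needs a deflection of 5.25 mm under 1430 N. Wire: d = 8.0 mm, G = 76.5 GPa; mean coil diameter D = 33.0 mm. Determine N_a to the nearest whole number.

Required rate k = F/δ = 1430/5.25 = 272.38 N/mm
N_a = Gd⁴/(8D³k) = (76.5×10³ × 8.0⁴)/(8 × 33.0³ × 272.38)
    = 3.13344e+08 / 7.83084e+07 = 4.001 → 4 coils

4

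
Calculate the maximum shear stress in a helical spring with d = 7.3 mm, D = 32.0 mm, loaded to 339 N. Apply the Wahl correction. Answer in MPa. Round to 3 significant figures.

96.7 MPa

Spring index C = D/d = 32.0/7.3 = 4.3836
K_W = (4C−1)/(4C−4) + 0.615/C = 16.534/13.534 + 0.1403 = 1.3620
τ₀ = 8FD/(πd³) = 8·339·32.0/(π·7.3³) = 86784/1222.1 = 71.01 MPa
τ_max = K·τ₀ = 1.3620 × 71.01 = 96.713 MPa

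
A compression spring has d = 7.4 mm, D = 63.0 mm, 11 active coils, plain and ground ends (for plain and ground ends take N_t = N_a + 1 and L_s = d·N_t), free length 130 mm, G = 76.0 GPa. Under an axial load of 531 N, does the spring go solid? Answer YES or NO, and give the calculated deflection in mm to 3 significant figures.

YES, δ = 51.3 mm

k = Gd⁴/(8D³N_a) = (76.0×10³)(7.4⁴)/(8·63.0³·11) = 10.357 N/mm
N_t = 12; L_s = 7.4·12 = 88.8 mm; δ_solid = L₀ − L_s = 130 − 88.8 = 41.2 mm
δ = F/k = 531/10.357 = 51.269 mm
δ ≥ δ_solid → spring goes solid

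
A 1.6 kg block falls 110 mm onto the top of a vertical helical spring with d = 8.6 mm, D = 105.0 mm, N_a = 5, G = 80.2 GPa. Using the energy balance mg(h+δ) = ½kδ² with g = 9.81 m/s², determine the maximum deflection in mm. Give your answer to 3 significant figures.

k = Gd⁴/(8D³N_a) = (80.2×10³)(8.6⁴)/(8·105.0³·5) = 9.4742 N/mm
W = mg = 1.6 × 9.81 = 15.696 N
½kδ² − Wδ − Wh = 0 → δ = (W + √(W² + 2kWh))/k
δ = (15.696 + √(246.36 + 32715.4))/9.4742 = (15.696 + 181.55)/9.4742 = 20.82 mm

20.8 mm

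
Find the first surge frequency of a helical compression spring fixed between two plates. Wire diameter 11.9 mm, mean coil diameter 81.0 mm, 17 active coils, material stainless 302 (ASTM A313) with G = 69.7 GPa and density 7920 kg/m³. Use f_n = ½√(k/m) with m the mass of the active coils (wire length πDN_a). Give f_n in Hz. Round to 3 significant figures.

35.6 Hz

k = Gd⁴/(8D³N_a) = (69.7×10³)(11.9⁴)/(8·81.0³·17) = 19.339 N/mm = 19339 N/m
Wire length L = πDN_a = π·81.0·17 = 4326 mm
m = ρ·(πd²/4)·L = 7920 × 111.22×10⁻⁶ m² × 4.326 m = 3.8106 kg
f_n = ½√(k/m) = 0.5·√(19339/3.8106) = 0.5·√(5075) = 35.619 Hz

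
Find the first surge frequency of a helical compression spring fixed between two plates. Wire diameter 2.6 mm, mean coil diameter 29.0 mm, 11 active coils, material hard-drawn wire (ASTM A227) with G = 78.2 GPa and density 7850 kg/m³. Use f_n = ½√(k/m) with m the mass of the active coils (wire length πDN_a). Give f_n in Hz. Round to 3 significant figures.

99.8 Hz

k = Gd⁴/(8D³N_a) = (78.2×10³)(2.6⁴)/(8·29.0³·11) = 1.665 N/mm = 1665 N/m
Wire length L = πDN_a = π·29.0·11 = 1002.2 mm
m = ρ·(πd²/4)·L = 7850 × 5.3093×10⁻⁶ m² × 1.0022 m = 0.041768 kg
f_n = ½√(k/m) = 0.5·√(1665/0.041768) = 0.5·√(39864) = 99.829 Hz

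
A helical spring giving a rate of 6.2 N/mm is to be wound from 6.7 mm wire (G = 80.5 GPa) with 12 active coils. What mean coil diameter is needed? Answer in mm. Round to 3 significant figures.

64.8 mm

D = (Gd⁴/(8N_a·k))^(1/3) = (80.5×10³·6.7⁴/(8·12·6.2))^(1/3)
  = (272541)^(1/3) = 64.8352 mm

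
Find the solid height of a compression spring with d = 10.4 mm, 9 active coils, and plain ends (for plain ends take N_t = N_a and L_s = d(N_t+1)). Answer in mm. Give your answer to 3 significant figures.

104 mm

plain ends: N_t = N_a = 9
L_s = d·(N_t+1) = 10.4 × 10 = 104 mm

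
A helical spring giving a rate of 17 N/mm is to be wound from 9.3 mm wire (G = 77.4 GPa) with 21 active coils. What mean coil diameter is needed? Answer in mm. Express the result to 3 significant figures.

D = (Gd⁴/(8N_a·k))^(1/3) = (77.4×10³·9.3⁴/(8·21·17))^(1/3)
  = (202728)^(1/3) = 58.7451 mm

58.7 mm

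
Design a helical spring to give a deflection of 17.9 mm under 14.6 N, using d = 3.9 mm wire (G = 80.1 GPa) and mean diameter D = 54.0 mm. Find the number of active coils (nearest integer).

Required rate k = F/δ = 14.6/17.9 = 0.81564 N/mm
N_a = Gd⁴/(8D³k) = (80.1×10³ × 3.9⁴)/(8 × 54.0³ × 0.81564)
    = 1.85307e+07 / 1.02747e+06 = 18.04 → 18 coils

18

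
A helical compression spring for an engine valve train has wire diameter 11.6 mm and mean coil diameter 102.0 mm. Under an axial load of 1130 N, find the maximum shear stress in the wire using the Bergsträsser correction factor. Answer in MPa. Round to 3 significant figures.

Spring index C = D/d = 102.0/11.6 = 8.7931
K_B = (4C+2)/(4C−3) = 37.172/32.172 = 1.1554
τ₀ = 8FD/(πd³) = 8·1130·102.0/(π·11.6³) = 922080/4903.7 = 188.04 MPa
τ_max = K·τ₀ = 1.1554 × 188.04 = 217.26 MPa

217 MPa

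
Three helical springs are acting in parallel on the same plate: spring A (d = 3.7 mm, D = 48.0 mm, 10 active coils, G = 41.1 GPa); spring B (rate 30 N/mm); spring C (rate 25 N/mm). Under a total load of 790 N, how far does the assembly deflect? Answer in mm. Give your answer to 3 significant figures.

14.1 mm

k_A = Gd⁴/(8D³N_a) = (41.1×10³)(3.7⁴)/(8·48.0³·10) = 0.87063 N/mm
Parallel: k_eq = 0.87063 + 30 + 25 = 55.871 N/mm
δ = F/k_eq = 790/55.871 = 14.14 mm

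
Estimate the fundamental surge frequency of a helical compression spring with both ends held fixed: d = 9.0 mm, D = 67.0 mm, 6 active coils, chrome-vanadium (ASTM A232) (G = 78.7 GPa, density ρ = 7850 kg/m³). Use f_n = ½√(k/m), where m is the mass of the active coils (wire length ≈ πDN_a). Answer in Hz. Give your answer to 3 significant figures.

k = Gd⁴/(8D³N_a) = (78.7×10³)(9.0⁴)/(8·67.0³·6) = 35.767 N/mm = 35767 N/m
Wire length L = πDN_a = π·67.0·6 = 1262.9 mm
m = ρ·(πd²/4)·L = 7850 × 63.617×10⁻⁶ m² × 1.2629 m = 0.6307 kg
f_n = ½√(k/m) = 0.5·√(35767/0.6307) = 0.5·√(56710) = 119.07 Hz

119 Hz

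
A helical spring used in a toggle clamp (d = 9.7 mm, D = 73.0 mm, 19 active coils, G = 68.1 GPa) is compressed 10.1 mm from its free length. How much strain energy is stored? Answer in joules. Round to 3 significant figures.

0.520 J

k = Gd⁴/(8D³N_a) = (68.1×10³)(9.7⁴)/(8·73.0³·19) = 10.196 N/mm
U = ½kδ² = 0.5 × 10.196 × 10.1² = 520.04 N·mm = 0.52004 J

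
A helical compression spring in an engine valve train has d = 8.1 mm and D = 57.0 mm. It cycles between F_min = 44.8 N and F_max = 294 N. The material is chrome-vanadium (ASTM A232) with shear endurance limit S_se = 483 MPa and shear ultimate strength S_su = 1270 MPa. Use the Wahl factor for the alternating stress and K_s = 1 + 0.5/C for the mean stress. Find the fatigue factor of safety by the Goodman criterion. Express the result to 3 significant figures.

8.04

C = D/d = 57.0/8.1 = 7.0370; K_W = (4C−1)/(4C−4)+0.615/C = 1.2116; K_s = 1+0.5/C = 1.0711
F_a = (F_max−F_min)/2 = 124.6 N; F_m = (F_max+F_min)/2 = 169.4 N
τ_a = K_W·8F_aD/(πd³) = 1.2116 × 34.031 = 41.233 MPa
τ_m = K_s·8F_mD/(πd³) = 1.0711 × 46.267 = 49.555 MPa
Goodman: 1/n_f = τ_a/S_se + τ_m/S_su = 41.233/483 + 49.555/1270 = 0.08537 + 0.03902 = 0.12439
n_f = 1/0.12439 = 8.039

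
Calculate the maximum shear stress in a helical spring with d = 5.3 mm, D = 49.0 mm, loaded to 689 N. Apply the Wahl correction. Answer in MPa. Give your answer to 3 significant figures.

668 MPa

Spring index C = D/d = 49.0/5.3 = 9.2453
K_W = (4C−1)/(4C−4) + 0.615/C = 35.981/32.981 + 0.0665 = 1.1575
τ₀ = 8FD/(πd³) = 8·689·49.0/(π·5.3³) = 270088/467.71 = 577.47 MPa
τ_max = K·τ₀ = 1.1575 × 577.47 = 668.41 MPa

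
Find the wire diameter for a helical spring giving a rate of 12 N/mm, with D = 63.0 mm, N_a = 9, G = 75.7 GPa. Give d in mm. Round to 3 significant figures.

d = (8D³N_a·k / G)^(1/4) = (8·63.0³·9·12 / (75.7×10³))^0.25
  = (2853.9)^0.25 = 7.3090 mm

7.31 mm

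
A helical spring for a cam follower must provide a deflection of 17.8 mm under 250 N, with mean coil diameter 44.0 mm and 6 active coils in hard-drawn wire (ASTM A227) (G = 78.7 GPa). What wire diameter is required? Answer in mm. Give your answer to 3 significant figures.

Required rate k = F/δ = 250/17.8 = 14.045 N/mm
d = (8D³N_a·k / G)^(1/4) = (8·44.0³·6·14.045 / (78.7×10³))^0.25
  = (729.7)^0.25 = 5.1974 mm

5.20 mm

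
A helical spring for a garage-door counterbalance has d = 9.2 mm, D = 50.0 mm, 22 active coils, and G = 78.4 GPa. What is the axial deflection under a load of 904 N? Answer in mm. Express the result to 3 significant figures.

k = Gd⁴/(8D³N_a) = (78.4×10³)(9.2⁴)/(8·50.0³·22) = 25.53 N/mm
δ = F/k = 904 / 25.53 = 35.41 mm

35.4 mm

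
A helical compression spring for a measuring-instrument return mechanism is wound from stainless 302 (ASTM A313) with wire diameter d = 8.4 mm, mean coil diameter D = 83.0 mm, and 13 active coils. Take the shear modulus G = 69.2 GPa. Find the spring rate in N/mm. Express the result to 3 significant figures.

5.79 N/mm

k = Gd⁴/(8D³N_a) = (69.2×10³ × 8.4⁴) / (8 × 83.0³ × 13)
  = 3.44527e+08 / 5.94658e+07 = 5.7937 N/mm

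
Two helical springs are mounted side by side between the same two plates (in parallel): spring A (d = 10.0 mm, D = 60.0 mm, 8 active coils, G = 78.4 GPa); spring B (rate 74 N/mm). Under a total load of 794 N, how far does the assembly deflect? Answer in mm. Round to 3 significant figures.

6.07 mm

k_A = Gd⁴/(8D³N_a) = (78.4×10³)(10.0⁴)/(8·60.0³·8) = 56.713 N/mm
Parallel: k_eq = 56.713 + 74 = 130.71 N/mm
δ = F/k_eq = 794/130.71 = 6.0744 mm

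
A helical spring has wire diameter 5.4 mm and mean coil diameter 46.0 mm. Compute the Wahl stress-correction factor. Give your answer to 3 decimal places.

1.172

C = D/d = 46.0/5.4 = 8.5185
K_W = (4C−1)/(4C−4) + 0.615/C = 33.074/30.074 + 0.0722 = 1.1719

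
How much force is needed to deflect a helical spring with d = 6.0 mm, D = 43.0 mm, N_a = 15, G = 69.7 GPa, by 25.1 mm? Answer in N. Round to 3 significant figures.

238 N

k = Gd⁴/(8D³N_a) = (69.7×10³)(6.0⁴)/(8·43.0³·15) = 9.4678 N/mm
F = k·δ = 9.4678 × 25.1 = 237.64 N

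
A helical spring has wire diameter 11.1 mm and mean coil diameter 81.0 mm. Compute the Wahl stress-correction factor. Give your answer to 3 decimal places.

C = D/d = 81.0/11.1 = 7.2973
K_W = (4C−1)/(4C−4) + 0.615/C = 28.189/25.189 + 0.0843 = 1.2034

1.203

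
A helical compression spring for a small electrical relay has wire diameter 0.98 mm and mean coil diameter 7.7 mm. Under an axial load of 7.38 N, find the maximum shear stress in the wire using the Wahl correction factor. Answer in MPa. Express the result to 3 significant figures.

183 MPa

Spring index C = D/d = 7.7/0.98 = 7.8571
K_W = (4C−1)/(4C−4) + 0.615/C = 30.429/27.429 + 0.0783 = 1.1876
τ₀ = 8FD/(πd³) = 8·7.38·7.7/(π·0.98³) = 454.608/2.9568 = 153.75 MPa
τ_max = K·τ₀ = 1.1876 × 153.75 = 182.6 MPa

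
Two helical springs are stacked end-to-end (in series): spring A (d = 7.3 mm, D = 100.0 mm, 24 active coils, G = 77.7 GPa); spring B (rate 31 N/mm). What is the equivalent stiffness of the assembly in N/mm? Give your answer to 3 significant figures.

k_A = Gd⁴/(8D³N_a) = (77.7×10³)(7.3⁴)/(8·100.0³·24) = 1.1492 N/mm
Series: 1/k_eq = 1/1.1492 + 1/31 = 0.9024; k_eq = 1.1082 N/mm

1.11 N/mm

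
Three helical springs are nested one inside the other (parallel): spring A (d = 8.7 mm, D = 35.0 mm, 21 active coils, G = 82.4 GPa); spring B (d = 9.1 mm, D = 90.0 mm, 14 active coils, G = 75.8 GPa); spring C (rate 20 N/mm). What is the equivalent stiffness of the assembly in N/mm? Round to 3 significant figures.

91.9 N/mm

k_A = Gd⁴/(8D³N_a) = (82.4×10³)(8.7⁴)/(8·35.0³·21) = 65.538 N/mm
k_B = Gd⁴/(8D³N_a) = (75.8×10³)(9.1⁴)/(8·90.0³·14) = 6.3663 N/mm
Parallel: k_eq = 65.538 + 6.3663 + 20 = 91.904 N/mm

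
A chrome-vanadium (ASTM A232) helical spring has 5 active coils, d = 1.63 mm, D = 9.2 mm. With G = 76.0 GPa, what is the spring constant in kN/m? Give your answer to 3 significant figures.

k = Gd⁴/(8D³N_a) = (76.0×10³ × 1.63⁴) / (8 × 9.2³ × 5)
  = 536493 / 31147.5 = 17.224 N/mm

17.2 kN/m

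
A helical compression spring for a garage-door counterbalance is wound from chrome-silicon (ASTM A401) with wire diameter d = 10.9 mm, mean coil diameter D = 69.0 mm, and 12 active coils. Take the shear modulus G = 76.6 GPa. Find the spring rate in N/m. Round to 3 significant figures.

34300 N/m

k = Gd⁴/(8D³N_a) = (76.6×10³ × 10.9⁴) / (8 × 69.0³ × 12)
  = 1.08127e+09 / 3.15369e+07 = 34.286 N/mm = 34286 N/m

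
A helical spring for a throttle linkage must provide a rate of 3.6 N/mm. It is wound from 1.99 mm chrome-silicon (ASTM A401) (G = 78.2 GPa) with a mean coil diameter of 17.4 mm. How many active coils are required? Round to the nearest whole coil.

N_a = Gd⁴/(8D³k) = (78.2×10³ × 1.99⁴)/(8 × 17.4³ × 3.6)
    = 1.22636e+06 / 151719 = 8.083 → 8 coils

8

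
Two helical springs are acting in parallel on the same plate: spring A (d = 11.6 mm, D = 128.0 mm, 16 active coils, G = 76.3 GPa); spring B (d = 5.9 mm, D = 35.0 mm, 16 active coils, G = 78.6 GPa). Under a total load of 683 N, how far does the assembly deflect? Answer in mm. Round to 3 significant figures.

30.4 mm

k_A = Gd⁴/(8D³N_a) = (76.3×10³)(11.6⁴)/(8·128.0³·16) = 5.1466 N/mm
k_B = Gd⁴/(8D³N_a) = (78.6×10³)(5.9⁴)/(8·35.0³·16) = 17.355 N/mm
Parallel: k_eq = 5.1466 + 17.355 = 22.501 N/mm
δ = F/k_eq = 683/22.501 = 30.354 mm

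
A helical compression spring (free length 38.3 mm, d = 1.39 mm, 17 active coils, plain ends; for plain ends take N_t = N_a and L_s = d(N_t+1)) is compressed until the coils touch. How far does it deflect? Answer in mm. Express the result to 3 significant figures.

13.3 mm

N_t = 17; L_s = 1.39·18 = 25.02 mm
δ_solid = L₀ − L_s = 38.3 − 25.02 = 13.28 mm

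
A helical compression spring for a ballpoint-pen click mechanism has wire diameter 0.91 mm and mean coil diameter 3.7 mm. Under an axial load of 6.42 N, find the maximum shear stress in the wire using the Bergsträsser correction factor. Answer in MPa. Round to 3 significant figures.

Spring index C = D/d = 3.7/0.91 = 4.0659
K_B = (4C+2)/(4C−3) = 18.264/13.264 = 1.3770
τ₀ = 8FD/(πd³) = 8·6.42·3.7/(π·0.91³) = 190.032/2.3674 = 80.27 MPa
τ_max = K·τ₀ = 1.3770 × 80.27 = 110.53 MPa

111 MPa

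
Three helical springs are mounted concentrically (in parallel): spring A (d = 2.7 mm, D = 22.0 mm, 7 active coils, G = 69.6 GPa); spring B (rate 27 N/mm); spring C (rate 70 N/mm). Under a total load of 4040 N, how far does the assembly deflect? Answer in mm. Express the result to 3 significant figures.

39.1 mm

k_A = Gd⁴/(8D³N_a) = (69.6×10³)(2.7⁴)/(8·22.0³·7) = 6.2031 N/mm
Parallel: k_eq = 6.2031 + 27 + 70 = 103.2 N/mm
δ = F/k_eq = 4040/103.2 = 39.146 mm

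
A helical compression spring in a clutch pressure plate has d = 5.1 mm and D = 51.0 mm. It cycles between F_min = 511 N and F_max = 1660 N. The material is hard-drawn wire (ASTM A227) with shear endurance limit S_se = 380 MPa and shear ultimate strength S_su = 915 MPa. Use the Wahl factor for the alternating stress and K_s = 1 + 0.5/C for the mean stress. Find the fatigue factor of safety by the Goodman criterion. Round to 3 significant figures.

0.343

C = D/d = 51.0/5.1 = 10.0000; K_W = (4C−1)/(4C−4)+0.615/C = 1.1448; K_s = 1+0.5/C = 1.0500
F_a = (F_max−F_min)/2 = 574.5 N; F_m = (F_max+F_min)/2 = 1085.5 N
τ_a = K_W·8F_aD/(πd³) = 1.1448 × 562.46 = 643.92 MPa
τ_m = K_s·8F_mD/(πd³) = 1.0500 × 1062.7 = 1115.9 MPa
Goodman: 1/n_f = τ_a/S_se + τ_m/S_su = 643.92/380 + 1115.9/915 = 1.69453 + 1.21954 = 2.9141
n_f = 1/2.9141 = 0.3432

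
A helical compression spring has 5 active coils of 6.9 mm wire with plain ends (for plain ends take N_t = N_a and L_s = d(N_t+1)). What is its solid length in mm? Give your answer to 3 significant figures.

41.4 mm

plain ends: N_t = N_a = 5
L_s = d·(N_t+1) = 6.9 × 6 = 41.4 mm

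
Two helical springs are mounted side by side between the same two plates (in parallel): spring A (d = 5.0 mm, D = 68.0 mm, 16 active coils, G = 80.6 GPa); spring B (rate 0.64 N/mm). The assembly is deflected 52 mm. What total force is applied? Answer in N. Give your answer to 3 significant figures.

98.4 N

k_A = Gd⁴/(8D³N_a) = (80.6×10³)(5.0⁴)/(8·68.0³·16) = 1.2516 N/mm
Parallel: k_eq = 1.2516 + 0.64 = 1.8916 N/mm
F = k_eq·δ = 1.8916·52 = 98.365 N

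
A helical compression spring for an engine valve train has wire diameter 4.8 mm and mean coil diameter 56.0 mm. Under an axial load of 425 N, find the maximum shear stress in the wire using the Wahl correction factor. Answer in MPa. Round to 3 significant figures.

615 MPa

Spring index C = D/d = 56.0/4.8 = 11.6667
K_W = (4C−1)/(4C−4) + 0.615/C = 45.667/42.667 + 0.0527 = 1.1230
τ₀ = 8FD/(πd³) = 8·425·56.0/(π·4.8³) = 190400/347.44 = 548.02 MPa
τ_max = K·τ₀ = 1.1230 × 548.02 = 615.44 MPa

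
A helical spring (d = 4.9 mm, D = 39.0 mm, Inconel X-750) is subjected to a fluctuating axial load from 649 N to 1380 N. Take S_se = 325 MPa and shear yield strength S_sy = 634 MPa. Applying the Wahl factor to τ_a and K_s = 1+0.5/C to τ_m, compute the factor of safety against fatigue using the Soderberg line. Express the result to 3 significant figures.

C = D/d = 39.0/4.9 = 7.9592; K_W = (4C−1)/(4C−4)+0.615/C = 1.1850; K_s = 1+0.5/C = 1.0628
F_a = (F_max−F_min)/2 = 365.5 N; F_m = (F_max+F_min)/2 = 1014.5 N
τ_a = K_W·8F_aD/(πd³) = 1.1850 × 308.53 = 365.63 MPa
τ_m = K_s·8F_mD/(πd³) = 1.0628 × 856.38 = 910.18 MPa
Soderberg: 1/n_f = τ_a/S_se + τ_m/S_sy = 365.63/325 + 910.18/634 = 1.12500 + 1.43562 = 2.5606
n_f = 1/2.5606 = 0.3905

0.391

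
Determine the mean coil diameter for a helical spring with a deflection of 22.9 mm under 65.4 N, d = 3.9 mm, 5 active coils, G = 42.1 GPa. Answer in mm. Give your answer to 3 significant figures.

44.0 mm

Required rate k = F/δ = 65.4/22.9 = 2.8559 N/mm
D = (Gd⁴/(8N_a·k))^(1/3) = (42.1×10³·3.9⁴/(8·5·2.8559))^(1/3)
  = (85258.6)^(1/3) = 44.0128 mm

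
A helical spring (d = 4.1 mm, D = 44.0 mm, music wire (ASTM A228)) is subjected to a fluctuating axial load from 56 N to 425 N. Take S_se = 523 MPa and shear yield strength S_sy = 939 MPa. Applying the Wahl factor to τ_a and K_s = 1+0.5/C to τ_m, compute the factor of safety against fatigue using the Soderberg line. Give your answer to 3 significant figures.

0.921

C = D/d = 44.0/4.1 = 10.7317; K_W = (4C−1)/(4C−4)+0.615/C = 1.1344; K_s = 1+0.5/C = 1.0466
F_a = (F_max−F_min)/2 = 184.5 N; F_m = (F_max+F_min)/2 = 240.5 N
τ_a = K_W·8F_aD/(πd³) = 1.1344 × 299.94 = 340.25 MPa
τ_m = K_s·8F_mD/(πd³) = 1.0466 × 390.98 = 409.2 MPa
Soderberg: 1/n_f = τ_a/S_se + τ_m/S_sy = 340.25/523 + 409.2/939 = 0.65057 + 0.43578 = 1.0863
n_f = 1/1.0863 = 0.9205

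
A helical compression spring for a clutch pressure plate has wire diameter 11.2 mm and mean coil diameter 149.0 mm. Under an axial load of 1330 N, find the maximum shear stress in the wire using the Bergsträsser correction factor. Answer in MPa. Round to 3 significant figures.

Spring index C = D/d = 149.0/11.2 = 13.3036
K_B = (4C+2)/(4C−3) = 55.214/50.214 = 1.0996
τ₀ = 8FD/(πd³) = 8·1330·149.0/(π·11.2³) = 1.58536e+06/4413.7 = 359.19 MPa
τ_max = K·τ₀ = 1.0996 × 359.19 = 394.96 MPa

395 MPa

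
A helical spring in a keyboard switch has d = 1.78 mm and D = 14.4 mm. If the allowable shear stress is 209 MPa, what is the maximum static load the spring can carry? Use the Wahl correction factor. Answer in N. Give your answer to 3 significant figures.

C = D/d = 14.4/1.78 = 8.0899
K_W = (4C−1)/(4C−4) + 0.615/C = 31.360/28.360 + 0.0760 = 1.1818
τ_max = K·8FD/(πd³) → F_max = τ_allow·πd³/(8DK)
F_max = 209·π·1.78³/(8·14.4·1.1818) = 3703/136.14 = 27.199 N

27.2 N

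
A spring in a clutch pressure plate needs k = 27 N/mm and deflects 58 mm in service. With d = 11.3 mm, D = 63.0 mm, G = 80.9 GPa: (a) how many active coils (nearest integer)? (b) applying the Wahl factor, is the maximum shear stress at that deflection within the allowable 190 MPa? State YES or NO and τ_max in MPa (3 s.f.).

N_a = Gd⁴/(8D³k) = (80.9×10³)(11.3⁴)/(8·63.0³·27) = 24.42 → N_a = 24
Actual rate k = Gd⁴/(8D³·24) = 27.475 N/mm
Working load F = kδ = 27.475·58 = 1593.6 N
C = 63.0/11.3 = 5.5752; K_W = (4C−1)/(4C−4)+0.615/C = 1.2742
τ_max = K_W·8FD/(πd³) = 1.2742·177.18 = 225.77 MPa
τ_max > 190 MPa → exceeds allowable

(a) 24 coils; (b) NO, τ_max = 226 MPa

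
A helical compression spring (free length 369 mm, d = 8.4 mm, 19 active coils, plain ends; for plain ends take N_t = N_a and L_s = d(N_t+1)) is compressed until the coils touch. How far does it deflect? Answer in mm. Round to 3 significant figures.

201 mm

N_t = 19; L_s = 8.4·20 = 168 mm
δ_solid = L₀ − L_s = 369 − 168 = 201 mm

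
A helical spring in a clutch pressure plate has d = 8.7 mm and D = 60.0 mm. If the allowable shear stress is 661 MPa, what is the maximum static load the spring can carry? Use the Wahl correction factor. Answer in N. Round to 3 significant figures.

2340 N

C = D/d = 60.0/8.7 = 6.8966
K_W = (4C−1)/(4C−4) + 0.615/C = 26.586/23.586 + 0.0892 = 1.2164
τ_max = K·8FD/(πd³) → F_max = τ_allow·πd³/(8DK)
F_max = 661·π·8.7³/(8·60.0·1.2164) = 1.3674e+06/583.86 = 2342.1 N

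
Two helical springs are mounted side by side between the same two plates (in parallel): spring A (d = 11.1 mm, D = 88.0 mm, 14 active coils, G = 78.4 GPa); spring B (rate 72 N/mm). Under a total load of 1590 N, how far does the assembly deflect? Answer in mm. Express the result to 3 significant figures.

k_A = Gd⁴/(8D³N_a) = (78.4×10³)(11.1⁴)/(8·88.0³·14) = 15.593 N/mm
Parallel: k_eq = 15.593 + 72 = 87.593 N/mm
δ = F/k_eq = 1590/87.593 = 18.152 mm

18.2 mm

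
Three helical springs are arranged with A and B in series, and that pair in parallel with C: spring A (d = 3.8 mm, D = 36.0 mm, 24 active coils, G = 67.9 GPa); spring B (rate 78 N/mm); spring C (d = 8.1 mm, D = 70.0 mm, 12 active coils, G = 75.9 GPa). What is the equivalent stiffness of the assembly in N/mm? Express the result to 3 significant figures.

k_A = Gd⁴/(8D³N_a) = (67.9×10³)(3.8⁴)/(8·36.0³·24) = 1.5805 N/mm
k_C = Gd⁴/(8D³N_a) = (75.9×10³)(8.1⁴)/(8·70.0³·12) = 9.9224 N/mm
Springs A,B series: k_AB = 1/(1/1.5805+1/78) = 1.5491 N/mm; parallel with C: k_eq = 1.5491+9.9224 = 11.472 N/mm

11.5 N/mm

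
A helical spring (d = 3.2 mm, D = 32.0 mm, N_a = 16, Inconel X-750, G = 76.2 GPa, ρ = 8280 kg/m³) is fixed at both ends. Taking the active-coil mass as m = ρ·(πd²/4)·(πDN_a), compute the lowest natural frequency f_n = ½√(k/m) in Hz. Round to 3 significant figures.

k = Gd⁴/(8D³N_a) = (76.2×10³)(3.2⁴)/(8·32.0³·16) = 1.905 N/mm = 1905 N/m
Wire length L = πDN_a = π·32.0·16 = 1608.5 mm
m = ρ·(πd²/4)·L = 8280 × 8.0425×10⁻⁶ m² × 1.6085 m = 0.10711 kg
f_n = ½√(k/m) = 0.5·√(1905/0.10711) = 0.5·√(17785) = 66.68 Hz

66.7 Hz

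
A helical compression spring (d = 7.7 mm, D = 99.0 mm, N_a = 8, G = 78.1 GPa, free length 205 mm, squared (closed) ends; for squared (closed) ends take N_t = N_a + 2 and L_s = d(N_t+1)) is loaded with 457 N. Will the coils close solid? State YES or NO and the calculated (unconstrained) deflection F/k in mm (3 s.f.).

k = Gd⁴/(8D³N_a) = (78.1×10³)(7.7⁴)/(8·99.0³·8) = 4.4211 N/mm
N_t = 10; L_s = 7.7·11 = 84.7 mm; δ_solid = L₀ − L_s = 205 − 84.7 = 120.3 mm
δ = F/k = 457/4.4211 = 103.37 mm
δ < δ_solid → spring does not go solid

NO, δ = 103 mm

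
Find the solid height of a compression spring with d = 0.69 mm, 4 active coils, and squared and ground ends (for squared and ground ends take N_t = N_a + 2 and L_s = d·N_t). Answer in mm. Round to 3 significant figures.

4.14 mm

squared and ground ends: N_t = N_a + 2 = 4 + 2 = 6
L_s = d·N_t = 0.69 × 6 = 4.14 mm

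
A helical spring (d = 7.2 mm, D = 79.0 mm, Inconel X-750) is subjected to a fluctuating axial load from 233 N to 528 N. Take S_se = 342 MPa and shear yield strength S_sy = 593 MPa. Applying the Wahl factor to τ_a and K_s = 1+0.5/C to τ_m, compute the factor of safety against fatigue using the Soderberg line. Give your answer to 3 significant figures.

1.60

C = D/d = 79.0/7.2 = 10.9722; K_W = (4C−1)/(4C−4)+0.615/C = 1.1313; K_s = 1+0.5/C = 1.0456
F_a = (F_max−F_min)/2 = 147.5 N; F_m = (F_max+F_min)/2 = 380.5 N
τ_a = K_W·8F_aD/(πd³) = 1.1313 × 79.499 = 89.934 MPa
τ_m = K_s·8F_mD/(πd³) = 1.0456 × 205.08 = 214.43 MPa
Soderberg: 1/n_f = τ_a/S_se + τ_m/S_sy = 89.934/342 + 214.43/593 = 0.26296 + 0.36160 = 0.62456
n_f = 1/0.62456 = 1.601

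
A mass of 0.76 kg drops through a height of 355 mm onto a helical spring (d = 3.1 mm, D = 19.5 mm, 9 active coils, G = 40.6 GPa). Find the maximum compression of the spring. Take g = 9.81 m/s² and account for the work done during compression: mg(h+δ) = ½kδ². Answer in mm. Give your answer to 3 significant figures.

28.5 mm

k = Gd⁴/(8D³N_a) = (40.6×10³)(3.1⁴)/(8·19.5³·9) = 7.0232 N/mm
W = mg = 0.76 × 9.81 = 7.4556 N
½kδ² − Wδ − Wh = 0 → δ = (W + √(W² + 2kWh))/k
δ = (7.4556 + √(55.586 + 37177.3))/7.0232 = (7.4556 + 192.96)/7.0232 = 28.536 mm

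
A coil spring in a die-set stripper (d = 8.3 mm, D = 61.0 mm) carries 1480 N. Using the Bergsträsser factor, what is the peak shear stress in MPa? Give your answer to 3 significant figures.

Spring index C = D/d = 61.0/8.3 = 7.3494
K_B = (4C+2)/(4C−3) = 31.398/26.398 = 1.1894
τ₀ = 8FD/(πd³) = 8·1480·61.0/(π·8.3³) = 722240/1796.3 = 402.07 MPa
τ_max = K·τ₀ = 1.1894 × 402.07 = 478.22 MPa

478 MPa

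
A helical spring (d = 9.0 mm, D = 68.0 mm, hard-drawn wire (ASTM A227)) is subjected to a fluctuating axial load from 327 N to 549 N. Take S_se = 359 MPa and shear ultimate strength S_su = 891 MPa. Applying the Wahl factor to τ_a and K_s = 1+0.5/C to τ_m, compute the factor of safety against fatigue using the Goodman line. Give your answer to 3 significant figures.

C = D/d = 68.0/9.0 = 7.5556; K_W = (4C−1)/(4C−4)+0.615/C = 1.1958; K_s = 1+0.5/C = 1.0662
F_a = (F_max−F_min)/2 = 111 N; F_m = (F_max+F_min)/2 = 438 N
τ_a = K_W·8F_aD/(πd³) = 1.1958 × 26.366 = 31.529 MPa
τ_m = K_s·8F_mD/(πd³) = 1.0662 × 104.04 = 110.92 MPa
Goodman: 1/n_f = τ_a/S_se + τ_m/S_su = 31.529/359 + 110.92/891 = 0.08782 + 0.12449 = 0.21232
n_f = 1/0.21232 = 4.71

4.71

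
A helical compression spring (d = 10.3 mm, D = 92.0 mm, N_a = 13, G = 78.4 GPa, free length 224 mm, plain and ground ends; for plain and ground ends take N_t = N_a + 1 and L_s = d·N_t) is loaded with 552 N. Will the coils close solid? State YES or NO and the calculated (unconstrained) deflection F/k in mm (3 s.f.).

k = Gd⁴/(8D³N_a) = (78.4×10³)(10.3⁴)/(8·92.0³·13) = 10.896 N/mm
N_t = 14; L_s = 10.3·14 = 144.2 mm; δ_solid = L₀ − L_s = 224 − 144.2 = 79.8 mm
δ = F/k = 552/10.896 = 50.661 mm
δ < δ_solid → spring does not go solid

NO, δ = 50.7 mm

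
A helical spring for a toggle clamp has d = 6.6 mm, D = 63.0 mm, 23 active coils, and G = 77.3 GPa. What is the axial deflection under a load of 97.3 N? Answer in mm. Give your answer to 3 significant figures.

30.5 mm

k = Gd⁴/(8D³N_a) = (77.3×10³)(6.6⁴)/(8·63.0³·23) = 3.188 N/mm
δ = F/k = 97.3 / 3.188 = 30.521 mm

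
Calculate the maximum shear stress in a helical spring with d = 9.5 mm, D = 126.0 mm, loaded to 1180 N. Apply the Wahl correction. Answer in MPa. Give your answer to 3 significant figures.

489 MPa

Spring index C = D/d = 126.0/9.5 = 13.2632
K_W = (4C−1)/(4C−4) + 0.615/C = 52.053/49.053 + 0.0464 = 1.1075
τ₀ = 8FD/(πd³) = 8·1180·126.0/(π·9.5³) = 1.18944e+06/2693.5 = 441.59 MPa
τ_max = K·τ₀ = 1.1075 × 441.59 = 489.08 MPa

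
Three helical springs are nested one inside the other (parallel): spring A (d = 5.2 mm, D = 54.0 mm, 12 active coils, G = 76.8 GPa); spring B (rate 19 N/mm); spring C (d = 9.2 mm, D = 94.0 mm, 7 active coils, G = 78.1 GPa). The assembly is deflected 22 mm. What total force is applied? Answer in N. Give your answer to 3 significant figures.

764 N

k_A = Gd⁴/(8D³N_a) = (76.8×10³)(5.2⁴)/(8·54.0³·12) = 3.7147 N/mm
k_C = Gd⁴/(8D³N_a) = (78.1×10³)(9.2⁴)/(8·94.0³·7) = 12.029 N/mm
Parallel: k_eq = 3.7147 + 19 + 12.029 = 34.744 N/mm
F = k_eq·δ = 34.744·22 = 764.36 N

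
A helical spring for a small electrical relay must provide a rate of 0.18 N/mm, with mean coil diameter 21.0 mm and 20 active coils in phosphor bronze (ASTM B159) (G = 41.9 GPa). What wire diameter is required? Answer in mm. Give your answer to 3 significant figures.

1.59 mm

d = (8D³N_a·k / G)^(1/4) = (8·21.0³·20·0.18 / (41.9×10³))^0.25
  = (6.3656)^0.25 = 1.5884 mm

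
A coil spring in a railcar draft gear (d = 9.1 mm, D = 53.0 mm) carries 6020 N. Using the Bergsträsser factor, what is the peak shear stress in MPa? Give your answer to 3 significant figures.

Spring index C = D/d = 53.0/9.1 = 5.8242
K_B = (4C+2)/(4C−3) = 25.297/20.297 = 1.2463
τ₀ = 8FD/(πd³) = 8·6020·53.0/(π·9.1³) = 2.55248e+06/2367.4 = 1078.2 MPa
τ_max = K·τ₀ = 1.2463 × 1078.2 = 1343.8 MPa

1340 MPa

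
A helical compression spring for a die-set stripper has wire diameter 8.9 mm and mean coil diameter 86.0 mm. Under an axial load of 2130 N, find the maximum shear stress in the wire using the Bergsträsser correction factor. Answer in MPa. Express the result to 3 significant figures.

754 MPa

Spring index C = D/d = 86.0/8.9 = 9.6629
K_B = (4C+2)/(4C−3) = 40.652/35.652 = 1.1402
τ₀ = 8FD/(πd³) = 8·2130·86.0/(π·8.9³) = 1.46544e+06/2214.7 = 661.68 MPa
τ_max = K·τ₀ = 1.1402 × 661.68 = 754.48 MPa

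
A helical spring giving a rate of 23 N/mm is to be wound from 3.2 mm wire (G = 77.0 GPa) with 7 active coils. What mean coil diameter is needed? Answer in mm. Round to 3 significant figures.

18.4 mm

D = (Gd⁴/(8N_a·k))^(1/3) = (77.0×10³·3.2⁴/(8·7·23))^(1/3)
  = (6268.66)^(1/3) = 18.4385 mm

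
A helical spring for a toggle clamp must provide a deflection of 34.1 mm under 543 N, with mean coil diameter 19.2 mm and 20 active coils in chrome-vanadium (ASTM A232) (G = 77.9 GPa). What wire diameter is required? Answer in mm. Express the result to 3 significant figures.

3.90 mm

Required rate k = F/δ = 543/34.1 = 15.924 N/mm
d = (8D³N_a·k / G)^(1/4) = (8·19.2³·20·15.924 / (77.9×10³))^0.25
  = (231.49)^0.25 = 3.9006 mm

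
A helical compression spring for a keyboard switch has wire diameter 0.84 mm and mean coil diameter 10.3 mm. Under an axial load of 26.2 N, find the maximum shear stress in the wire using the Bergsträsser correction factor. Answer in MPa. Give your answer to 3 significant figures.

1290 MPa

Spring index C = D/d = 10.3/0.84 = 12.2619
K_B = (4C+2)/(4C−3) = 51.048/46.048 = 1.1086
τ₀ = 8FD/(πd³) = 8·26.2·10.3/(π·0.84³) = 2158.88/1.862 = 1159.4 MPa
τ_max = K·τ₀ = 1.1086 × 1159.4 = 1285.3 MPa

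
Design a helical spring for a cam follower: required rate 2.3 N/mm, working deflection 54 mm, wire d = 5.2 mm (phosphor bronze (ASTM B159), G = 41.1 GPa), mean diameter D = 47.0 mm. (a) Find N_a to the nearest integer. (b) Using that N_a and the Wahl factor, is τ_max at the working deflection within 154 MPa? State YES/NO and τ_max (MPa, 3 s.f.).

N_a = Gd⁴/(8D³k) = (41.1×10³)(5.2⁴)/(8·47.0³·2.3) = 15.73 → N_a = 16
Actual rate k = Gd⁴/(8D³·16) = 2.2613 N/mm
Working load F = kδ = 2.2613·54 = 122.11 N
C = 47.0/5.2 = 9.0385; K_W = (4C−1)/(4C−4)+0.615/C = 1.1613
τ_max = K_W·8FD/(πd³) = 1.1613·103.94 = 120.71 MPa
τ_max ≤ 154 MPa → acceptable

(a) 16 coils; (b) YES, τ_max = 121 MPa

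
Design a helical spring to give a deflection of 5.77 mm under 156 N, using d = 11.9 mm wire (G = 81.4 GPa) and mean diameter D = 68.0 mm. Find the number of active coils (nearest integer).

Required rate k = F/δ = 156/5.77 = 27.036 N/mm
N_a = Gd⁴/(8D³k) = (81.4×10³ × 11.9⁴)/(8 × 68.0³ × 27.036)
    = 1.63235e+09 / 6.80089e+07 = 24 → 24 coils

24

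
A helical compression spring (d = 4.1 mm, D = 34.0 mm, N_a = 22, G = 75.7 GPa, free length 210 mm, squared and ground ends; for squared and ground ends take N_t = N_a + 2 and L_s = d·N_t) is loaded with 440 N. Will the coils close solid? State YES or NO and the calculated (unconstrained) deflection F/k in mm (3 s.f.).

k = Gd⁴/(8D³N_a) = (75.7×10³)(4.1⁴)/(8·34.0³·22) = 3.0923 N/mm
N_t = 24; L_s = 4.1·24 = 98.4 mm; δ_solid = L₀ − L_s = 210 − 98.4 = 111.6 mm
δ = F/k = 440/3.0923 = 142.29 mm
δ ≥ δ_solid → spring goes solid

YES, δ = 142 mm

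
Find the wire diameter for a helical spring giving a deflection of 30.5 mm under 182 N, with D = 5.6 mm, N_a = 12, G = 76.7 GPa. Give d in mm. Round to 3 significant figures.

1.07 mm

Required rate k = F/δ = 182/30.5 = 5.9672 N/mm
d = (8D³N_a·k / G)^(1/4) = (8·5.6³·12·5.9672 / (76.7×10³))^0.25
  = (1.3116)^0.25 = 1.0702 mm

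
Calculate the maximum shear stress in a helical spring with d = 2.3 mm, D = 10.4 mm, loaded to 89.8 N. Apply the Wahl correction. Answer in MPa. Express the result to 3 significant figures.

Spring index C = D/d = 10.4/2.3 = 4.5217
K_W = (4C−1)/(4C−4) + 0.615/C = 17.087/14.087 + 0.1360 = 1.3490
τ₀ = 8FD/(πd³) = 8·89.8·10.4/(π·2.3³) = 7471.36/38.224 = 195.46 MPa
τ_max = K·τ₀ = 1.3490 × 195.46 = 263.68 MPa

264 MPa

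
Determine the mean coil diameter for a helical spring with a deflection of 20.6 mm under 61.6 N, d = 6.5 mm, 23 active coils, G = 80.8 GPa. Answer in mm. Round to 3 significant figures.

Required rate k = F/δ = 61.6/20.6 = 2.9903 N/mm
D = (Gd⁴/(8N_a·k))^(1/3) = (80.8×10³·6.5⁴/(8·23·2.9903))^(1/3)
  = (262140)^(1/3) = 63.9997 mm

64.0 mm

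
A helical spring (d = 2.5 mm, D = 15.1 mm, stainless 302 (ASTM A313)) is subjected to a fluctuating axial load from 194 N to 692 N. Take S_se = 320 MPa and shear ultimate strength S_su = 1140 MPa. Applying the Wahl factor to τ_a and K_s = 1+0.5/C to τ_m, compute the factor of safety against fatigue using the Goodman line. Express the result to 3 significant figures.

C = D/d = 15.1/2.5 = 6.0400; K_W = (4C−1)/(4C−4)+0.615/C = 1.2506; K_s = 1+0.5/C = 1.0828
F_a = (F_max−F_min)/2 = 249 N; F_m = (F_max+F_min)/2 = 443 N
τ_a = K_W·8F_aD/(πd³) = 1.2506 × 612.77 = 766.35 MPa
τ_m = K_s·8F_mD/(πd³) = 1.0828 × 1090.2 = 1180.4 MPa
Goodman: 1/n_f = τ_a/S_se + τ_m/S_su = 766.35/320 + 1180.4/1140 = 2.39483 + 1.03547 = 3.4303
n_f = 1/3.4303 = 0.2915

0.292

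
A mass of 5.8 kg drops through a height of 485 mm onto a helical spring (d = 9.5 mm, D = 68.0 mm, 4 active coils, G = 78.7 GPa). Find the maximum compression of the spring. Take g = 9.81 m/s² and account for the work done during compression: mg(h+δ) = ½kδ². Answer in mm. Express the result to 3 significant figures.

k = Gd⁴/(8D³N_a) = (78.7×10³)(9.5⁴)/(8·68.0³·4) = 63.708 N/mm
W = mg = 5.8 × 9.81 = 56.898 N
½kδ² − Wδ − Wh = 0 → δ = (W + √(W² + 2kWh))/k
δ = (56.898 + √(3237.4 + 3.5161e+06))/63.708 = (56.898 + 1876)/63.708 = 30.34 mm

30.3 mm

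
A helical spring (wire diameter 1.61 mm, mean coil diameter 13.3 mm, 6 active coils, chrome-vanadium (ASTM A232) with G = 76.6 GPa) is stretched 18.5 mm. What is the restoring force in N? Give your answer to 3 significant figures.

k = Gd⁴/(8D³N_a) = (76.6×10³)(1.61⁴)/(8·13.3³·6) = 4.5576 N/mm
F = k·δ = 4.5576 × 18.5 = 84.316 N

84.3 N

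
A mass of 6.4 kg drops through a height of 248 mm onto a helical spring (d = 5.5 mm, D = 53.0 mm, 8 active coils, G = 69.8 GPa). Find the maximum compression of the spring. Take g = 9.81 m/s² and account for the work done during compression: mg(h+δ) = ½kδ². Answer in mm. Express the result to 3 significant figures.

k = Gd⁴/(8D³N_a) = (69.8×10³)(5.5⁴)/(8·53.0³·8) = 6.7035 N/mm
W = mg = 6.4 × 9.81 = 62.784 N
½kδ² − Wδ − Wh = 0 → δ = (W + √(W² + 2kWh))/k
δ = (62.784 + √(3941.8 + 208751))/6.7035 = (62.784 + 461.19)/6.7035 = 78.164 mm

78.2 mm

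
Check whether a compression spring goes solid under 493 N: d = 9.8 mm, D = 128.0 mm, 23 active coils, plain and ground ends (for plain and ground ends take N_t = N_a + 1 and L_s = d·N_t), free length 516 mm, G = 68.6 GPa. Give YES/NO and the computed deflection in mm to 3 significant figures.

k = Gd⁴/(8D³N_a) = (68.6×10³)(9.8⁴)/(8·128.0³·23) = 1.6398 N/mm
N_t = 24; L_s = 9.8·24 = 235.2 mm; δ_solid = L₀ − L_s = 516 − 235.2 = 280.8 mm
δ = F/k = 493/1.6398 = 300.65 mm
δ ≥ δ_solid → spring goes solid

YES, δ = 301 mm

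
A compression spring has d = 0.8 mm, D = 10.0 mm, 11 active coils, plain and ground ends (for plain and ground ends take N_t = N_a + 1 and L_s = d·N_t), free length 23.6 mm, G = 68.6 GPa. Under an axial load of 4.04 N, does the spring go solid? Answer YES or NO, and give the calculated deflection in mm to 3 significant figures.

NO, δ = 12.7 mm

k = Gd⁴/(8D³N_a) = (68.6×10³)(0.8⁴)/(8·10.0³·11) = 0.3193 N/mm
N_t = 12; L_s = 0.8·12 = 9.6 mm; δ_solid = L₀ − L_s = 23.6 − 9.6 = 14 mm
δ = F/k = 4.04/0.3193 = 12.653 mm
δ < δ_solid → spring does not go solid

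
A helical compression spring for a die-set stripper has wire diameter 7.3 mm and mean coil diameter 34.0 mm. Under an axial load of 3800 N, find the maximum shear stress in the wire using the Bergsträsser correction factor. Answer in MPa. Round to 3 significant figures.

1120 MPa

Spring index C = D/d = 34.0/7.3 = 4.6575
K_B = (4C+2)/(4C−3) = 20.630/15.630 = 1.3199
τ₀ = 8FD/(πd³) = 8·3800·34.0/(π·7.3³) = 1.0336e+06/1222.1 = 845.73 MPa
τ_max = K·τ₀ = 1.3199 × 845.73 = 1116.3 MPa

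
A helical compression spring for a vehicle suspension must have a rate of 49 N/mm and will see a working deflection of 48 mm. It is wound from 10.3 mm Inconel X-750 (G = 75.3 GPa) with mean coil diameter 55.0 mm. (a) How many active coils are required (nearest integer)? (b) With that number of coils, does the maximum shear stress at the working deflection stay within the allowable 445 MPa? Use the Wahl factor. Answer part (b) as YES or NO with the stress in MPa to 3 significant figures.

N_a = Gd⁴/(8D³k) = (75.3×10³)(10.3⁴)/(8·55.0³·49) = 12.99 → N_a = 13
Actual rate k = Gd⁴/(8D³·13) = 48.98 N/mm
Working load F = kδ = 48.98·48 = 2351.1 N
C = 55.0/10.3 = 5.3398; K_W = (4C−1)/(4C−4)+0.615/C = 1.2880
τ_max = K_W·8FD/(πd³) = 1.2880·301.34 = 388.12 MPa
τ_max ≤ 445 MPa → acceptable

(a) 13 coils; (b) YES, τ_max = 388 MPa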